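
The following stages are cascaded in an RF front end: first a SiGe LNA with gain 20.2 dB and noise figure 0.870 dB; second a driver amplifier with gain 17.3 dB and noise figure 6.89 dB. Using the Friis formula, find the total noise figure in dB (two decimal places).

Convert to linear (a loss of L dB is a gain of −L dB): F_i = 10^(NF_i/10), G_i = 10^(G_i,dB/10)
  Stage 1: F_1 = 10^(0.870/10) = 1.222, G_1 = 10^(20.2/10) = 104.7
  Stage 2: F_2 = 10^(6.89/10) = 4.887, G_2 = 10^(17.3/10) = 53.70
Friis cascade:
  F = 1.222 + (4.887 − 1)/104.7 = 1.259
NF = 10 log₁₀(1.259) = 1.00 dB

1.00 dB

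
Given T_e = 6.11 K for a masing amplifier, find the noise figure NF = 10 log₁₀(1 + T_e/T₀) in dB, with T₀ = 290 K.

F = 1 + T_e/T₀ = 1 + 6.11/290 = 1.02107
NF = 10 log₁₀(1.02107) = 0.091 dB

0.091 dB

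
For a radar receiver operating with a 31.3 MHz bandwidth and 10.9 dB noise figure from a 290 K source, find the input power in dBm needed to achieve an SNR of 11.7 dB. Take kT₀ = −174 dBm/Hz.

−76.4 dBm

Sensitivity = −174 + 10 log₁₀(B) + NF + SNR_min
= −174 + 74.96 + 10.9 + 11.7
= −76.44 dBm → −76.4 dBm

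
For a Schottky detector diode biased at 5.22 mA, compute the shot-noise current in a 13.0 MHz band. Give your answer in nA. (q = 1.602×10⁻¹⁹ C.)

147 nA

I_n = √(2qI·B)
2qI·B = 2 × 1.602×10⁻¹⁹ × 5.22×10⁻³ × 1.30×10⁷ = 2.17×10⁻¹⁴ A²
I_n = √(2.17×10⁻¹⁴) = 1.47×10⁻⁷ A = 147 nA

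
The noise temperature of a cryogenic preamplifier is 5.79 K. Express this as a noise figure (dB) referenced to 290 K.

F = 1 + T_e/T₀ = 1 + 5.79/290 = 1.01997
NF = 10 log₁₀(1.01997) = 0.086 dB

0.086 dB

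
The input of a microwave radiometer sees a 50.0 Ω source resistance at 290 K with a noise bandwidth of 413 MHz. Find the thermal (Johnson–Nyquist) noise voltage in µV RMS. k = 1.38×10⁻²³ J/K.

V_n = √(4kTRB)
4kTRB = 4 × 1.38×10⁻²³ × 290 × 5.00×10¹ × 4.13×10⁸ = 3.31×10⁻¹⁰ V²
V_n = √(3.31×10⁻¹⁰) = 1.82×10⁻⁵ V = 18.2 µV

18.2 µV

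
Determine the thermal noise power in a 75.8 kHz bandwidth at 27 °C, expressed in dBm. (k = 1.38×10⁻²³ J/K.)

−125.0 dBm

T = 27 °C + 273.15 = 300.15 K
P_n = kTB = 1.38×10⁻²³ × 300.15 × 7.58×10⁴ = 3.14×10⁻¹⁶ W
In dBm: 10 log₁₀(3.14×10⁻¹⁶ / 10⁻³) = −125.0 dBm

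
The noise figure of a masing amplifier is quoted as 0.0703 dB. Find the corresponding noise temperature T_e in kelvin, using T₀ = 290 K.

F = 10^(0.0703/10) = 1.01632
T_e = (F − 1)·T₀ = (1.01632 − 1) × 290 = 4.73 K

4.73 K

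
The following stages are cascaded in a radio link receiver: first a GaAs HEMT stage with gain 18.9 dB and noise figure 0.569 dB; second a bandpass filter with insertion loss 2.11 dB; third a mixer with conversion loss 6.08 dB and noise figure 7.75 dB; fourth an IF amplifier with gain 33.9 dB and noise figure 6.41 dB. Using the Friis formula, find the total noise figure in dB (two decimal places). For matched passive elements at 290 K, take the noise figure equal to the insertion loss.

1.87 dB

Convert to linear (a loss of L dB is a gain of −L dB): F_i = 10^(NF_i/10), G_i = 10^(G_i,dB/10)
  Stage 1: F_1 = 10^(0.569/10) = 1.140, G_1 = 10^(18.9/10) = 77.62
  Stage 2: F_2 = 10^(2.11/10) = 1.626, G_2 = 10^(−2.11/10) = 0.6152
  Stage 3: F_3 = 10^(7.75/10) = 5.957, G_3 = 10^(−6.08/10) = 0.2466
  Stage 4: F_4 = 10^(6.41/10) = 4.375, G_4 = 10^(33.9/10) = 2455
Friis cascade:
  F = 1.140 + (1.626 − 1)/77.62 + (5.957 − 1)/47.75 + (4.375 − 1)/11.78 = 1.538
NF = 10 log₁₀(1.538) = 1.87 dB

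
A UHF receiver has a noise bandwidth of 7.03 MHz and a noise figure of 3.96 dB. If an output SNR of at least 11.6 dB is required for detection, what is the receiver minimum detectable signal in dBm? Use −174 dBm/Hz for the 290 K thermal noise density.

−90.0 dBm

Sensitivity = −174 + 10 log₁₀(B) + NF + SNR_min
= −174 + 68.47 + 3.96 + 11.6
= −89.97 dBm → −90.0 dBm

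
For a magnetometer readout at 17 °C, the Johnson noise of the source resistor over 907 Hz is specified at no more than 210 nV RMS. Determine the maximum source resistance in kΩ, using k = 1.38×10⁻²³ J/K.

3.04 kΩ

T = 17 °C + 273.15 = 290.15 K
Johnson–Nyquist: V_n = √(4kTRB) ⇒ R = V_n² / (4kTB)
4kTB = 4 × 1.38×10⁻²³ × 290.15 × 9.07×10² = 1.45×10⁻¹⁷
R = (2.10×10⁻⁷)² / 1.45×10⁻¹⁷ = 3.04×10³ Ω = 3.04 kΩ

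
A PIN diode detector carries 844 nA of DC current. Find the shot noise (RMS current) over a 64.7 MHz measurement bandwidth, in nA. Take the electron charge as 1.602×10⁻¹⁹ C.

4.18 nA

I_n = √(2qI·B)
2qI·B = 2 × 1.602×10⁻¹⁹ × 8.44×10⁻⁷ × 6.47×10⁷ = 1.75×10⁻¹⁷ A²
I_n = √(1.75×10⁻¹⁷) = 4.18×10⁻⁹ A = 4.18 nA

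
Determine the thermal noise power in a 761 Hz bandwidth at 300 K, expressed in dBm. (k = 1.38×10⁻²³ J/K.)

−145.0 dBm

P_n = kTB = 1.38×10⁻²³ × 300 × 7.61×10² = 3.15×10⁻¹⁸ W
In dBm: 10 log₁₀(3.15×10⁻¹⁸ / 10⁻³) = −145.0 dBm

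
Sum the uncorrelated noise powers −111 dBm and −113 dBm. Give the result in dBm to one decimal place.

Convert to linear, add, convert back:
P₁ = 7.94×10⁻¹⁵ W, P₂ = 5.01×10⁻¹⁵ W
P_tot = 1.30×10⁻¹⁴ W → 10 log₁₀(P_tot / 10⁻³) = −108.9 dBm

−108.9 dBm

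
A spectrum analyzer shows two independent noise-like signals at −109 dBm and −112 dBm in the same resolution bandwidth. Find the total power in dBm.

−107.2 dBm

Convert to linear, add, convert back:
P₁ = 1.26×10⁻¹⁴ W, P₂ = 6.31×10⁻¹⁵ W
P_tot = 1.89×10⁻¹⁴ W → 10 log₁₀(P_tot / 10⁻³) = −107.2 dBm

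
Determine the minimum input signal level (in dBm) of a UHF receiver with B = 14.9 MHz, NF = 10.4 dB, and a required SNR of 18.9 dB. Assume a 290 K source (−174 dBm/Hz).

Sensitivity = −174 + 10 log₁₀(B) + NF + SNR_min
= −174 + 71.73 + 10.4 + 18.9
= −72.97 dBm → −73.0 dBm

−73.0 dBm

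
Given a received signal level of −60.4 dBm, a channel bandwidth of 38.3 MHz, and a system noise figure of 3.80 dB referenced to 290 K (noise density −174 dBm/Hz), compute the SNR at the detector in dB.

34.0 dB

Noise floor: N = −174 + 10 log₁₀(B) + NF
10 log₁₀(3.83×10⁷) = 75.83 dB
N = −174 + 75.83 + 3.80 = −94.37 dBm
SNR = P_sig − N = −60.4 − (−94.37) = 33.97 dB → 34.0 dB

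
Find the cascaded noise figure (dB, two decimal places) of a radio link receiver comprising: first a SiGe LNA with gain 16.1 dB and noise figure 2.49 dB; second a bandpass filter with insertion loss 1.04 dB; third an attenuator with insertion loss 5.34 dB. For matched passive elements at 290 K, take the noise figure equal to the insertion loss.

Convert to linear (a loss of L dB is a gain of −L dB): F_i = 10^(NF_i/10), G_i = 10^(G_i,dB/10)
  Stage 1: F_1 = 10^(2.49/10) = 1.774, G_1 = 10^(16.1/10) = 40.74
  Stage 2: F_2 = 10^(1.04/10) = 1.271, G_2 = 10^(−1.04/10) = 0.7870
  Stage 3: F_3 = 10^(5.34/10) = 3.420, G_3 = 10^(−5.34/10) = 0.2924
Friis cascade:
  F = 1.774 + (1.271 − 1)/40.74 + (3.420 − 1)/32.06 = 1.856
NF = 10 log₁₀(1.856) = 2.69 dB

2.69 dB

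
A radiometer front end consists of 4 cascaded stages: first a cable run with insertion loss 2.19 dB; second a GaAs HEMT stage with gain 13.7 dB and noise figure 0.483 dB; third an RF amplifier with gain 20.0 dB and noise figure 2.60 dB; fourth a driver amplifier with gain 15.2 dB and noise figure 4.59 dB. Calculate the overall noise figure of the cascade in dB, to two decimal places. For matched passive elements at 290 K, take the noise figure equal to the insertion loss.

2.81 dB

Convert to linear (a loss of L dB is a gain of −L dB): F_i = 10^(NF_i/10), G_i = 10^(G_i,dB/10)
  Stage 1: F_1 = 10^(2.19/10) = 1.656, G_1 = 10^(−2.19/10) = 0.6039
  Stage 2: F_2 = 10^(0.483/10) = 1.118, G_2 = 10^(13.7/10) = 23.44
  Stage 3: F_3 = 10^(2.60/10) = 1.820, G_3 = 10^(20.0/10) = 100.0
  Stage 4: F_4 = 10^(4.59/10) = 2.877, G_4 = 10^(15.2/10) = 33.11
Friis cascade:
  F = 1.656 + (1.118 − 1)/0.6039 + (1.820 − 1)/14.16 + (2.877 − 1)/1416 = 1.910
NF = 10 log₁₀(1.910) = 2.81 dB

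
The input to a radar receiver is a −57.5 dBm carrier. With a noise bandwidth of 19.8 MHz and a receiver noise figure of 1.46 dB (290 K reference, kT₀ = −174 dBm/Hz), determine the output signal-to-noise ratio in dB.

Noise floor: N = −174 + 10 log₁₀(B) + NF
10 log₁₀(1.98×10⁷) = 72.97 dB
N = −174 + 72.97 + 1.46 = −99.57 dBm
SNR = P_sig − N = −57.5 − (−99.57) = 42.07 dB → 42.1 dB

42.1 dB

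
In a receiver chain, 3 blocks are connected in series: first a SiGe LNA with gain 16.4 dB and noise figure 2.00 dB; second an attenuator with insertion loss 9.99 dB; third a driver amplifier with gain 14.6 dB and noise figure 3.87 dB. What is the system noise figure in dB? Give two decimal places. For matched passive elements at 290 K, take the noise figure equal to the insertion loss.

Convert to linear (a loss of L dB is a gain of −L dB): F_i = 10^(NF_i/10), G_i = 10^(G_i,dB/10)
  Stage 1: F_1 = 10^(2.00/10) = 1.585, G_1 = 10^(16.4/10) = 43.65
  Stage 2: F_2 = 10^(9.99/10) = 9.977, G_2 = 10^(−9.99/10) = 0.1002
  Stage 3: F_3 = 10^(3.87/10) = 2.438, G_3 = 10^(14.6/10) = 28.84
Friis cascade:
  F = 1.585 + (9.977 − 1)/43.65 + (2.438 − 1)/4.375 = 2.119
NF = 10 log₁₀(2.119) = 3.26 dB

3.26 dB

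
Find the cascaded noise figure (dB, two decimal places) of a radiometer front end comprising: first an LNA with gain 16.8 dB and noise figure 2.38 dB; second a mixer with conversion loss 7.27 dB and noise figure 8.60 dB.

2.70 dB

Convert to linear (a loss of L dB is a gain of −L dB): F_i = 10^(NF_i/10), G_i = 10^(G_i,dB/10)
  Stage 1: F_1 = 10^(2.38/10) = 1.730, G_1 = 10^(16.8/10) = 47.86
  Stage 2: F_2 = 10^(8.60/10) = 7.244, G_2 = 10^(−7.27/10) = 0.1875
Friis cascade:
  F = 1.730 + (7.244 − 1)/47.86 = 1.860
NF = 10 log₁₀(1.860) = 2.70 dB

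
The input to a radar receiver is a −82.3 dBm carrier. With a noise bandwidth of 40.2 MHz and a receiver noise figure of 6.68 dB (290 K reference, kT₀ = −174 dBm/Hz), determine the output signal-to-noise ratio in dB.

Noise floor: N = −174 + 10 log₁₀(B) + NF
10 log₁₀(4.02×10⁷) = 76.04 dB
N = −174 + 76.04 + 6.68 = −91.28 dBm
SNR = P_sig − N = −82.3 − (−91.28) = 8.98 dB → 9.0 dB

9.0 dB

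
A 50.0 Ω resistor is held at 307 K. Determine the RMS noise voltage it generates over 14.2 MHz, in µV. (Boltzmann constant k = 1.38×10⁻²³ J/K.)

3.47 µV

V_n = √(4kTRB)
4kTRB = 4 × 1.38×10⁻²³ × 307 × 5.00×10¹ × 1.42×10⁷ = 1.20×10⁻¹¹ V²
V_n = √(1.20×10⁻¹¹) = 3.47×10⁻⁶ V = 3.47 µV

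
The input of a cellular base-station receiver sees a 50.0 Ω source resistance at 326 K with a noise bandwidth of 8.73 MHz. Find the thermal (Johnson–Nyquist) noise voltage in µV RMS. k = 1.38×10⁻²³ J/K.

2.80 µV

V_n = √(4kTRB)
4kTRB = 4 × 1.38×10⁻²³ × 326 × 5.00×10¹ × 8.73×10⁶ = 7.85×10⁻¹² V²
V_n = √(7.85×10⁻¹²) = 2.80×10⁻⁶ V = 2.80 µV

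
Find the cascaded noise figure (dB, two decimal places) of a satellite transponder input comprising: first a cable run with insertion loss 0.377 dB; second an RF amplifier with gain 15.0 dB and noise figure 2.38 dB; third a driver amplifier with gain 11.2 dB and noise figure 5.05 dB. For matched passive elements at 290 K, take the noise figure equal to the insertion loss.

Convert to linear (a loss of L dB is a gain of −L dB): F_i = 10^(NF_i/10), G_i = 10^(G_i,dB/10)
  Stage 1: F_1 = 10^(0.377/10) = 1.091, G_1 = 10^(−0.377/10) = 0.9169
  Stage 2: F_2 = 10^(2.38/10) = 1.730, G_2 = 10^(15.0/10) = 31.62
  Stage 3: F_3 = 10^(5.05/10) = 3.199, G_3 = 10^(11.2/10) = 13.18
Friis cascade:
  F = 1.091 + (1.730 − 1)/0.9169 + (3.199 − 1)/28.99 = 1.963
NF = 10 log₁₀(1.963) = 2.93 dB

2.93 dB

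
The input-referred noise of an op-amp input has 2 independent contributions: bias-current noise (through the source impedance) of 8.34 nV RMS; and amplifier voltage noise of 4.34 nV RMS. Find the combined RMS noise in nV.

Uncorrelated sources add in power (mean-square): V_tot = √(ΣV_i²)
V_tot = √[(8.34×10⁻⁹)² + (4.34×10⁻⁹)²] = 9.40×10⁻⁹ V = 9.40 nV

9.40 nV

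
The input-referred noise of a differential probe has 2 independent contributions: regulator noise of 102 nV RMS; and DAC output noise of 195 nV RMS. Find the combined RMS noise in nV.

Uncorrelated sources add in power (mean-square): V_tot = √(ΣV_i²)
V_tot = √[(1.02×10⁻⁷)² + (1.95×10⁻⁷)²] = 2.20×10⁻⁷ V = 220 nV

220 nV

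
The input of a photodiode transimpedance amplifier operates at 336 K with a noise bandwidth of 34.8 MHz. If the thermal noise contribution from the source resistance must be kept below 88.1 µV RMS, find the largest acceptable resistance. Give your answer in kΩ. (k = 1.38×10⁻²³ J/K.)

Johnson–Nyquist: V_n = √(4kTRB) ⇒ R = V_n² / (4kTB)
4kTB = 4 × 1.38×10⁻²³ × 336 × 3.48×10⁷ = 6.45×10⁻¹³
R = (8.81×10⁻⁵)² / 6.45×10⁻¹³ = 1.20×10⁴ Ω = 12.0 kΩ

12.0 kΩ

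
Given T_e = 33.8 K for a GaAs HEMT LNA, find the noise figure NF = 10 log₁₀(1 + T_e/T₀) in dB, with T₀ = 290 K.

F = 1 + T_e/T₀ = 1 + 33.8/290 = 1.11655
NF = 10 log₁₀(1.11655) = 0.479 dB

0.479 dB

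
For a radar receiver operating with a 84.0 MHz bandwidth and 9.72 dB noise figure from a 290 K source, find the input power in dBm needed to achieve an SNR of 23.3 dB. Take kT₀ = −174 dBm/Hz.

−61.7 dBm

Sensitivity = −174 + 10 log₁₀(B) + NF + SNR_min
= −174 + 79.24 + 9.72 + 23.3
= −61.74 dBm → −61.7 dBm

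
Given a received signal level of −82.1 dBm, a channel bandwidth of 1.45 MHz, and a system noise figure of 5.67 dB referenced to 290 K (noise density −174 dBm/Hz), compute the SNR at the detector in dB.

24.6 dB

Noise floor: N = −174 + 10 log₁₀(B) + NF
10 log₁₀(1.45×10⁶) = 61.61 dB
N = −174 + 61.61 + 5.67 = −106.72 dBm
SNR = P_sig − N = −82.1 − (−106.72) = 24.62 dB → 24.6 dB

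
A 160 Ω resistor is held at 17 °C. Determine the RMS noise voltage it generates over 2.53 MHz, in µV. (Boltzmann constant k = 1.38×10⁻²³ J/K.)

2.55 µV

T = 17 °C + 273.15 = 290.15 K
V_n = √(4kTRB)
4kTRB = 4 × 1.38×10⁻²³ × 290.15 × 1.60×10² × 2.53×10⁶ = 6.48×10⁻¹² V²
V_n = √(6.48×10⁻¹²) = 2.55×10⁻⁶ V = 2.55 µV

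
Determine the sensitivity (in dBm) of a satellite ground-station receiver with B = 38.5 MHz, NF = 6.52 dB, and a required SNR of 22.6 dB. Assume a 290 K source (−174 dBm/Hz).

Sensitivity = −174 + 10 log₁₀(B) + NF + SNR_min
= −174 + 75.85 + 6.52 + 22.6
= −69.03 dBm → −69.0 dBm

−69.0 dBm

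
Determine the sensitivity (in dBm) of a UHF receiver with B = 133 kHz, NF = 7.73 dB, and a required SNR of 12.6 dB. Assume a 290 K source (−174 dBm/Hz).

−102.4 dBm

Sensitivity = −174 + 10 log₁₀(B) + NF + SNR_min
= −174 + 51.24 + 7.73 + 12.6
= −102.43 dBm → −102.4 dBm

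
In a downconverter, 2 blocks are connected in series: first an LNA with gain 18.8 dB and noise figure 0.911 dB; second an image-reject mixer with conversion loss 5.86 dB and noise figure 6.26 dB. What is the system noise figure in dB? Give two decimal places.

Convert to linear (a loss of L dB is a gain of −L dB): F_i = 10^(NF_i/10), G_i = 10^(G_i,dB/10)
  Stage 1: F_1 = 10^(0.911/10) = 1.233, G_1 = 10^(18.8/10) = 75.86
  Stage 2: F_2 = 10^(6.26/10) = 4.227, G_2 = 10^(−5.86/10) = 0.2594
Friis cascade:
  F = 1.233 + (4.227 − 1)/75.86 = 1.276
NF = 10 log₁₀(1.276) = 1.06 dB

1.06 dB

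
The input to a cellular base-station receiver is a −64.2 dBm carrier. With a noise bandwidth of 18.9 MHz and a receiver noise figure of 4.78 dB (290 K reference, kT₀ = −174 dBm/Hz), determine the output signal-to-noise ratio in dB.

Noise floor: N = −174 + 10 log₁₀(B) + NF
10 log₁₀(1.89×10⁷) = 72.76 dB
N = −174 + 72.76 + 4.78 = −96.46 dBm
SNR = P_sig − N = −64.2 − (−96.46) = 32.26 dB → 32.3 dB

32.3 dB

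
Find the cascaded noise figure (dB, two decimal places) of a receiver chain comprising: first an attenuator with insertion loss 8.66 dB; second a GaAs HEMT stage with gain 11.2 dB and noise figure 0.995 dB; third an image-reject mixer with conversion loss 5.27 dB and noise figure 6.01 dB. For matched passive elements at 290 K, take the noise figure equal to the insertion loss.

10.38 dB

Convert to linear (a loss of L dB is a gain of −L dB): F_i = 10^(NF_i/10), G_i = 10^(G_i,dB/10)
  Stage 1: F_1 = 10^(8.66/10) = 7.345, G_1 = 10^(−8.66/10) = 0.1361
  Stage 2: F_2 = 10^(0.995/10) = 1.257, G_2 = 10^(11.2/10) = 13.18
  Stage 3: F_3 = 10^(6.01/10) = 3.990, G_3 = 10^(−5.27/10) = 0.2972
Friis cascade:
  F = 7.345 + (1.257 − 1)/0.1361 + (3.990 − 1)/1.795 = 10.90
NF = 10 log₁₀(10.90) = 10.38 dB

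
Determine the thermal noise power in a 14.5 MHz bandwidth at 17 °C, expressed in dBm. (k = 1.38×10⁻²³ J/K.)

T = 17 °C + 273.15 = 290.15 K
P_n = kTB = 1.38×10⁻²³ × 290.15 × 1.45×10⁷ = 5.81×10⁻¹⁴ W
In dBm: 10 log₁₀(5.81×10⁻¹⁴ / 10⁻³) = −102.4 dBm

−102.4 dBm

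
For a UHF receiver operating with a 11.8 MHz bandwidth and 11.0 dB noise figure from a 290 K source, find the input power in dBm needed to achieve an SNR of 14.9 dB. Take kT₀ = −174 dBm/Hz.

Sensitivity = −174 + 10 log₁₀(B) + NF + SNR_min
= −174 + 70.72 + 11.0 + 14.9
= −77.38 dBm → −77.4 dBm

−77.4 dBm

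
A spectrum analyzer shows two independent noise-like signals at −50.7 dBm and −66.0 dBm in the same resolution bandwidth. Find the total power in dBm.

Convert to linear, add, convert back:
P₁ = 8.51×10⁻⁹ W, P₂ = 2.51×10⁻¹⁰ W
P_tot = 8.76×10⁻⁹ W → 10 log₁₀(P_tot / 10⁻³) = −50.6 dBm

−50.6 dBm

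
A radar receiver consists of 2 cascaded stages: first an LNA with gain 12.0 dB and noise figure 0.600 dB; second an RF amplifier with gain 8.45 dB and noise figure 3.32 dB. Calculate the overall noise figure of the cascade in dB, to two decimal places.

Convert to linear (a loss of L dB is a gain of −L dB): F_i = 10^(NF_i/10), G_i = 10^(G_i,dB/10)
  Stage 1: F_1 = 10^(0.600/10) = 1.148, G_1 = 10^(12.0/10) = 15.85
  Stage 2: F_2 = 10^(3.32/10) = 2.148, G_2 = 10^(8.45/10) = 6.998
Friis cascade:
  F = 1.148 + (2.148 − 1)/15.85 = 1.221
NF = 10 log₁₀(1.221) = 0.87 dB

0.87 dB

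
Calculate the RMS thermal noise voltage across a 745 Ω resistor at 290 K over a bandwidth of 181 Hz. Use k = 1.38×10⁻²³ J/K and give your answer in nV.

46.5 nV

V_n = √(4kTRB)
4kTRB = 4 × 1.38×10⁻²³ × 290 × 7.45×10² × 1.81×10² = 2.16×10⁻¹⁵ V²
V_n = √(2.16×10⁻¹⁵) = 4.65×10⁻⁸ V = 46.5 nV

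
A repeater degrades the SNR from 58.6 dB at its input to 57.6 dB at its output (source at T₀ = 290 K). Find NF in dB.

NF (dB) = SNR_in(dB) − SNR_out(dB) when the source is at T₀
NF = 58.6 − 57.6 = 1.0 dB

1.0 dB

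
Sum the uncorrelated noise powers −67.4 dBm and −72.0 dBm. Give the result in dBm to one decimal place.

Convert to linear, add, convert back:
P₁ = 1.82×10⁻¹⁰ W, P₂ = 6.31×10⁻¹¹ W
P_tot = 2.45×10⁻¹⁰ W → 10 log₁₀(P_tot / 10⁻³) = −66.1 dBm

−66.1 dBm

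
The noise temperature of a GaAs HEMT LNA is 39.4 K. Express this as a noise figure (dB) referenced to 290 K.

F = 1 + T_e/T₀ = 1 + 39.4/290 = 1.13586
NF = 10 log₁₀(1.13586) = 0.553 dB

0.553 dB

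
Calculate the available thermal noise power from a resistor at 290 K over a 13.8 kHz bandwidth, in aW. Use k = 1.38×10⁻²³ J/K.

55.2 aW

P_n = kTB = 1.38×10⁻²³ × 290 × 1.38×10⁴ = 5.52×10⁻¹⁷ W = 55.2 aW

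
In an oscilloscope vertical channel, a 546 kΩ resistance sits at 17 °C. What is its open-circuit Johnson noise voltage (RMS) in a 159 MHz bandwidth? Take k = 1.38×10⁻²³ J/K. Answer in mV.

1.18 mV

T = 17 °C + 273.15 = 290.15 K
V_n = √(4kTRB)
4kTRB = 4 × 1.38×10⁻²³ × 290.15 × 5.46×10⁵ × 1.59×10⁸ = 1.39×10⁻⁶ V²
V_n = √(1.39×10⁻⁶) = 1.18×10⁻³ V = 1.18 mV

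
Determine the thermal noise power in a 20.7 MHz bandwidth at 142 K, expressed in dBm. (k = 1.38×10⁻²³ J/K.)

P_n = kTB = 1.38×10⁻²³ × 142 × 2.07×10⁷ = 4.06×10⁻¹⁴ W
In dBm: 10 log₁₀(4.06×10⁻¹⁴ / 10⁻³) = −103.9 dBm

−103.9 dBm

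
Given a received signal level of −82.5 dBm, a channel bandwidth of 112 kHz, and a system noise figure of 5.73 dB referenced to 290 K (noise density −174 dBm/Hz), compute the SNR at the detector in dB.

Noise floor: N = −174 + 10 log₁₀(B) + NF
10 log₁₀(1.12×10⁵) = 50.49 dB
N = −174 + 50.49 + 5.73 = −117.78 dBm
SNR = P_sig − N = −82.5 − (−117.78) = 35.28 dB → 35.3 dB

35.3 dB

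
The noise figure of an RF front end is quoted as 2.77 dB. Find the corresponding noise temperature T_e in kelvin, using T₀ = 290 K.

F = 10^(2.77/10) = 1.89234
T_e = (F − 1)·T₀ = (1.89234 − 1) × 290 = 259 K

259 K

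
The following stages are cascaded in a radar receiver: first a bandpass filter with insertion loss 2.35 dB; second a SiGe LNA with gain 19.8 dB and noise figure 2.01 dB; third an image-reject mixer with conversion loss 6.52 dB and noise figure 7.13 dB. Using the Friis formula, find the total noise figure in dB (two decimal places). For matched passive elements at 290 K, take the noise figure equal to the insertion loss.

Convert to linear (a loss of L dB is a gain of −L dB): F_i = 10^(NF_i/10), G_i = 10^(G_i,dB/10)
  Stage 1: F_1 = 10^(2.35/10) = 1.718, G_1 = 10^(−2.35/10) = 0.5821
  Stage 2: F_2 = 10^(2.01/10) = 1.589, G_2 = 10^(19.8/10) = 95.50
  Stage 3: F_3 = 10^(7.13/10) = 5.164, G_3 = 10^(−6.52/10) = 0.2228
Friis cascade:
  F = 1.718 + (1.589 − 1)/0.5821 + (5.164 − 1)/55.59 = 2.804
NF = 10 log₁₀(2.804) = 4.48 dB

4.48 dB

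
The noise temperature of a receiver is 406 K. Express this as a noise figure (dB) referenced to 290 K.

F = 1 + T_e/T₀ = 1 + 406/290 = 2.4
NF = 10 log₁₀(2.4) = 3.80 dB

3.80 dB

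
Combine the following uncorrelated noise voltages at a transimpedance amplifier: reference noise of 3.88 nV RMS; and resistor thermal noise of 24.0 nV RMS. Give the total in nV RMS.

Uncorrelated sources add in power (mean-square): V_tot = √(ΣV_i²)
V_tot = √[(3.88×10⁻⁹)² + (2.40×10⁻⁸)²] = 2.43×10⁻⁸ V = 24.3 nV

24.3 nV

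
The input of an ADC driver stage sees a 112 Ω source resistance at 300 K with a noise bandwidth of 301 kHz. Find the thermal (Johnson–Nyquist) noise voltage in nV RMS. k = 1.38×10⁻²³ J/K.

V_n = √(4kTRB)
4kTRB = 4 × 1.38×10⁻²³ × 300 × 1.12×10² × 3.01×10⁵ = 5.58×10⁻¹³ V²
V_n = √(5.58×10⁻¹³) = 7.47×10⁻⁷ V = 747 nV

747 nV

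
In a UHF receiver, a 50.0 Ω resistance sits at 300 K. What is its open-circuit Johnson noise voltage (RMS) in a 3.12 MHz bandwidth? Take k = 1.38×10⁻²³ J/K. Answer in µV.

V_n = √(4kTRB)
4kTRB = 4 × 1.38×10⁻²³ × 300 × 5.00×10¹ × 3.12×10⁶ = 2.58×10⁻¹² V²
V_n = √(2.58×10⁻¹²) = 1.61×10⁻⁶ V = 1.61 µV

1.61 µV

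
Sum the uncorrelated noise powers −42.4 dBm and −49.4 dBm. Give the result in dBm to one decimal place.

Convert to linear, add, convert back:
P₁ = 5.75×10⁻⁸ W, P₂ = 1.15×10⁻⁸ W
P_tot = 6.90×10⁻⁸ W → 10 log₁₀(P_tot / 10⁻³) = −41.6 dBm

−41.6 dBm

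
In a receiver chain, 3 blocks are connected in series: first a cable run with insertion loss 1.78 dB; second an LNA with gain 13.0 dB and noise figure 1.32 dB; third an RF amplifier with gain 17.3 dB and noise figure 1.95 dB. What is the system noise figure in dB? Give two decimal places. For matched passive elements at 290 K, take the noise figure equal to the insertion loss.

3.19 dB

Convert to linear (a loss of L dB is a gain of −L dB): F_i = 10^(NF_i/10), G_i = 10^(G_i,dB/10)
  Stage 1: F_1 = 10^(1.78/10) = 1.507, G_1 = 10^(−1.78/10) = 0.6637
  Stage 2: F_2 = 10^(1.32/10) = 1.355, G_2 = 10^(13.0/10) = 19.95
  Stage 3: F_3 = 10^(1.95/10) = 1.567, G_3 = 10^(17.3/10) = 53.70
Friis cascade:
  F = 1.507 + (1.355 − 1)/0.6637 + (1.567 − 1)/13.24 = 2.085
NF = 10 log₁₀(2.085) = 3.19 dB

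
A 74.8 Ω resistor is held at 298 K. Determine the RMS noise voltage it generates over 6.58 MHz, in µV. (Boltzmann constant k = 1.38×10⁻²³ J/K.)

V_n = √(4kTRB)
4kTRB = 4 × 1.38×10⁻²³ × 298 × 7.48×10¹ × 6.58×10⁶ = 8.10×10⁻¹² V²
V_n = √(8.10×10⁻¹²) = 2.85×10⁻⁶ V = 2.85 µV

2.85 µV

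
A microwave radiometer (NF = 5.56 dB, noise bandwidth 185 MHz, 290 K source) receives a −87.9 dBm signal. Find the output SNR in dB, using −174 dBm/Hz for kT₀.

Noise floor: N = −174 + 10 log₁₀(B) + NF
10 log₁₀(1.85×10⁸) = 82.67 dB
N = −174 + 82.67 + 5.56 = −85.77 dBm
SNR = P_sig − N = −87.9 − (−85.77) = −2.13 dB → −2.1 dB

−2.1 dB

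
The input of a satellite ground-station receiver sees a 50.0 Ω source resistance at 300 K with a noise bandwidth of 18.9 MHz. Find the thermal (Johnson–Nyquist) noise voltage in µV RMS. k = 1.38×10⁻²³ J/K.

V_n = √(4kTRB)
4kTRB = 4 × 1.38×10⁻²³ × 300 × 5.00×10¹ × 1.89×10⁷ = 1.56×10⁻¹¹ V²
V_n = √(1.56×10⁻¹¹) = 3.96×10⁻⁶ V = 3.96 µV

3.96 µV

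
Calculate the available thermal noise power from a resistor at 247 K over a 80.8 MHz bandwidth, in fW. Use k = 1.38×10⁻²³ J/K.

P_n = kTB = 1.38×10⁻²³ × 247 × 8.08×10⁷ = 2.75×10⁻¹³ W = 275 fW

275 fW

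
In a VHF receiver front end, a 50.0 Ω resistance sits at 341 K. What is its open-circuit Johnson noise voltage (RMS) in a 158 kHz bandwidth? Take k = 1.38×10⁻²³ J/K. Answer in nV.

386 nV

V_n = √(4kTRB)
4kTRB = 4 × 1.38×10⁻²³ × 341 × 5.00×10¹ × 1.58×10⁵ = 1.49×10⁻¹³ V²
V_n = √(1.49×10⁻¹³) = 3.86×10⁻⁷ V = 386 nV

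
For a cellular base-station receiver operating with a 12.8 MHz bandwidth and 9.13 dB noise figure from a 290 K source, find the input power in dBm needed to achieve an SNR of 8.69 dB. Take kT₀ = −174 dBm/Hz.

−85.1 dBm

Sensitivity = −174 + 10 log₁₀(B) + NF + SNR_min
= −174 + 71.07 + 9.13 + 8.69
= −85.11 dBm → −85.1 dBm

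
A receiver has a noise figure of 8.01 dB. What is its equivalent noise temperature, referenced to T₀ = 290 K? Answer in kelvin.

F = 10^(8.01/10) = 6.32412
T_e = (F − 1)·T₀ = (6.32412 − 1) × 290 = 1544 K

1544 K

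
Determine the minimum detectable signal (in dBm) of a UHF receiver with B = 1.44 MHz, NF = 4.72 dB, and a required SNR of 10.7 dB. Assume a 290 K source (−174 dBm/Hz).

−97.0 dBm

Sensitivity = −174 + 10 log₁₀(B) + NF + SNR_min
= −174 + 61.58 + 4.72 + 10.7
= −97.00 dBm → −97.0 dBm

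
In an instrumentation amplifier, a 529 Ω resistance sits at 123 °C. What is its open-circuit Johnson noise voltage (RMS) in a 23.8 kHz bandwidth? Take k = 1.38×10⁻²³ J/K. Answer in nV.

T = 123 °C + 273.15 = 396.15 K
V_n = √(4kTRB)
4kTRB = 4 × 1.38×10⁻²³ × 396.15 × 5.29×10² × 2.38×10⁴ = 2.75×10⁻¹³ V²
V_n = √(2.75×10⁻¹³) = 5.25×10⁻⁷ V = 525 nV

525 nV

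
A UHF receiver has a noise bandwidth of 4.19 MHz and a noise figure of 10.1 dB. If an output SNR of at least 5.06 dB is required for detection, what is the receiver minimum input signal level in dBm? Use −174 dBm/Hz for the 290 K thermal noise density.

Sensitivity = −174 + 10 log₁₀(B) + NF + SNR_min
= −174 + 66.22 + 10.1 + 5.06
= −92.62 dBm → −92.6 dBm

−92.6 dBm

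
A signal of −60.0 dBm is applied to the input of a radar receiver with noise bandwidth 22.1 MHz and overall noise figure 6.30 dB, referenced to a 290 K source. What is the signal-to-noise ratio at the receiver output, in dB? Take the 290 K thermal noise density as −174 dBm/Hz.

Noise floor: N = −174 + 10 log₁₀(B) + NF
10 log₁₀(2.21×10⁷) = 73.44 dB
N = −174 + 73.44 + 6.30 = −94.26 dBm
SNR = P_sig − N = −60.0 − (−94.26) = 34.26 dB → 34.3 dB

34.3 dB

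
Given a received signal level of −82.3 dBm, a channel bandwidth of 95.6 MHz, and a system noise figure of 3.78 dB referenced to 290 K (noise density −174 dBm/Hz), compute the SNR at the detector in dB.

8.1 dB

Noise floor: N = −174 + 10 log₁₀(B) + NF
10 log₁₀(9.56×10⁷) = 79.8 dB
N = −174 + 79.8 + 3.78 = −90.42 dBm
SNR = P_sig − N = −82.3 − (−90.42) = 8.12 dB → 8.1 dB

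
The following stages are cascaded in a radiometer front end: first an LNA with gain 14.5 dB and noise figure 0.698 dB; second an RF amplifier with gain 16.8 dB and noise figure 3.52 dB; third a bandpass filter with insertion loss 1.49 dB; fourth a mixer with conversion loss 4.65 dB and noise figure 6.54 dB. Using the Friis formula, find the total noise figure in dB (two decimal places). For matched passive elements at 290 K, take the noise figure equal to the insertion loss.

0.87 dB

Convert to linear (a loss of L dB is a gain of −L dB): F_i = 10^(NF_i/10), G_i = 10^(G_i,dB/10)
  Stage 1: F_1 = 10^(0.698/10) = 1.174, G_1 = 10^(14.5/10) = 28.18
  Stage 2: F_2 = 10^(3.52/10) = 2.249, G_2 = 10^(16.8/10) = 47.86
  Stage 3: F_3 = 10^(1.49/10) = 1.409, G_3 = 10^(−1.49/10) = 0.7096
  Stage 4: F_4 = 10^(6.54/10) = 4.508, G_4 = 10^(−4.65/10) = 0.3428
Friis cascade:
  F = 1.174 + (2.249 − 1)/28.18 + (1.409 − 1)/1349 + (4.508 − 1)/957.2 = 1.223
NF = 10 log₁₀(1.223) = 0.87 dB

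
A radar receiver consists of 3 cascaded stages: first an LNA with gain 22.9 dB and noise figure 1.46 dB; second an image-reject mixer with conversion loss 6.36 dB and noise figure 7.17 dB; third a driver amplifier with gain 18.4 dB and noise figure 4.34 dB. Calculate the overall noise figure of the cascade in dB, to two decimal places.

1.64 dB

Convert to linear (a loss of L dB is a gain of −L dB): F_i = 10^(NF_i/10), G_i = 10^(G_i,dB/10)
  Stage 1: F_1 = 10^(1.46/10) = 1.400, G_1 = 10^(22.9/10) = 195.0
  Stage 2: F_2 = 10^(7.17/10) = 5.212, G_2 = 10^(−6.36/10) = 0.2312
  Stage 3: F_3 = 10^(4.34/10) = 2.716, G_3 = 10^(18.4/10) = 69.18
Friis cascade:
  F = 1.400 + (5.212 − 1)/195.0 + (2.716 − 1)/45.08 = 1.459
NF = 10 log₁₀(1.459) = 1.64 dB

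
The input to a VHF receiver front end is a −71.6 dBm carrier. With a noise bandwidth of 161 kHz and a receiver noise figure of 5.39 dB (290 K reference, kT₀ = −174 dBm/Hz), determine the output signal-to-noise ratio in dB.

44.9 dB

Noise floor: N = −174 + 10 log₁₀(B) + NF
10 log₁₀(1.61×10⁵) = 52.07 dB
N = −174 + 52.07 + 5.39 = −116.54 dBm
SNR = P_sig − N = −71.6 − (−116.54) = 44.94 dB → 44.9 dB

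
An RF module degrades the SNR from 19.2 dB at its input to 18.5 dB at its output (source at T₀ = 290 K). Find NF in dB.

NF (dB) = SNR_in(dB) − SNR_out(dB) when the source is at T₀
NF = 19.2 − 18.5 = 0.7 dB

0.7 dB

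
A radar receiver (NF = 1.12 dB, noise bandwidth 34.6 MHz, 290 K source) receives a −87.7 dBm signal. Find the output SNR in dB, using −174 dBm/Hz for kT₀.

Noise floor: N = −174 + 10 log₁₀(B) + NF
10 log₁₀(3.46×10⁷) = 75.39 dB
N = −174 + 75.39 + 1.12 = −97.49 dBm
SNR = P_sig − N = −87.7 − (−97.49) = 9.79 dB → 9.8 dB

9.8 dB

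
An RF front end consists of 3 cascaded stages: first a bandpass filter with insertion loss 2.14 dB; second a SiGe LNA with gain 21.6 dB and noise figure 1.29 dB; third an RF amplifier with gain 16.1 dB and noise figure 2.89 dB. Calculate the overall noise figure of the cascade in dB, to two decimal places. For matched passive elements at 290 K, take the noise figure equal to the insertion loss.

Convert to linear (a loss of L dB is a gain of −L dB): F_i = 10^(NF_i/10), G_i = 10^(G_i,dB/10)
  Stage 1: F_1 = 10^(2.14/10) = 1.637, G_1 = 10^(−2.14/10) = 0.6109
  Stage 2: F_2 = 10^(1.29/10) = 1.346, G_2 = 10^(21.6/10) = 144.5
  Stage 3: F_3 = 10^(2.89/10) = 1.945, G_3 = 10^(16.1/10) = 40.74
Friis cascade:
  F = 1.637 + (1.346 − 1)/0.6109 + (1.945 − 1)/88.31 = 2.214
NF = 10 log₁₀(2.214) = 3.45 dB

3.45 dB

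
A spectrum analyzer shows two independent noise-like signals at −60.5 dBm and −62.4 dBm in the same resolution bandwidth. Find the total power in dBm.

Convert to linear, add, convert back:
P₁ = 8.91×10⁻¹⁰ W, P₂ = 5.75×10⁻¹⁰ W
P_tot = 1.47×10⁻⁹ W → 10 log₁₀(P_tot / 10⁻³) = −58.3 dBm

−58.3 dBm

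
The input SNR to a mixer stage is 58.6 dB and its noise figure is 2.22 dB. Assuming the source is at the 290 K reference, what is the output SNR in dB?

By definition F = SNR_in/SNR_out, so in dB: SNR_out = SNR_in − NF
SNR_out = 58.6 − 2.22 = 56.38 dB

56.38 dB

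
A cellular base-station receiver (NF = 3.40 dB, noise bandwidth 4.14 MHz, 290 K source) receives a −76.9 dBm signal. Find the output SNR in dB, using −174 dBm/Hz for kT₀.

27.5 dB

Noise floor: N = −174 + 10 log₁₀(B) + NF
10 log₁₀(4.14×10⁶) = 66.17 dB
N = −174 + 66.17 + 3.40 = −104.43 dBm
SNR = P_sig − N = −76.9 − (−104.43) = 27.53 dB → 27.5 dB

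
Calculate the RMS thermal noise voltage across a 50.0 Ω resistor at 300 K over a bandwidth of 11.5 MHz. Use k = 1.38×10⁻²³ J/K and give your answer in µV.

3.09 µV

V_n = √(4kTRB)
4kTRB = 4 × 1.38×10⁻²³ × 300 × 5.00×10¹ × 1.15×10⁷ = 9.52×10⁻¹² V²
V_n = √(9.52×10⁻¹²) = 3.09×10⁻⁶ V = 3.09 µV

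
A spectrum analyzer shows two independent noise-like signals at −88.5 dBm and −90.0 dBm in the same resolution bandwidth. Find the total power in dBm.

Convert to linear, add, convert back:
P₁ = 1.41×10⁻¹² W, P₂ = 1.00×10⁻¹² W
P_tot = 2.41×10⁻¹² W → 10 log₁₀(P_tot / 10⁻³) = −86.2 dBm

−86.2 dBm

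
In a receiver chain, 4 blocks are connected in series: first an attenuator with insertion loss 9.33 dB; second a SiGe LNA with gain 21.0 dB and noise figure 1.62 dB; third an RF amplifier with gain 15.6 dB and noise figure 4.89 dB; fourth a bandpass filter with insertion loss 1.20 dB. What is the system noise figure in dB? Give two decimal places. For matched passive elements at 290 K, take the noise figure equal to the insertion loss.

Convert to linear (a loss of L dB is a gain of −L dB): F_i = 10^(NF_i/10), G_i = 10^(G_i,dB/10)
  Stage 1: F_1 = 10^(9.33/10) = 8.570, G_1 = 10^(−9.33/10) = 0.1167
  Stage 2: F_2 = 10^(1.62/10) = 1.452, G_2 = 10^(21.0/10) = 125.9
  Stage 3: F_3 = 10^(4.89/10) = 3.083, G_3 = 10^(15.6/10) = 36.31
  Stage 4: F_4 = 10^(1.20/10) = 1.318, G_4 = 10^(−1.20/10) = 0.7586
Friis cascade:
  F = 8.570 + (1.452 − 1)/0.1167 + (3.083 − 1)/14.69 + (1.318 − 1)/533.3 = 12.59
NF = 10 log₁₀(12.59) = 11.00 dB

11.00 dB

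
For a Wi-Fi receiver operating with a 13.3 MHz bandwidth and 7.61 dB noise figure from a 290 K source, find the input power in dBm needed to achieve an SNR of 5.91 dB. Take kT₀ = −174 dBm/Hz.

−89.2 dBm

Sensitivity = −174 + 10 log₁₀(B) + NF + SNR_min
= −174 + 71.24 + 7.61 + 5.91
= −89.24 dBm → −89.2 dBm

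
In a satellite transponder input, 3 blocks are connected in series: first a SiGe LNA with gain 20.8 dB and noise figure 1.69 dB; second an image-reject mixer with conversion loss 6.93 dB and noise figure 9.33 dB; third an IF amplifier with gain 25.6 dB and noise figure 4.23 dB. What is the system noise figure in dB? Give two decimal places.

Convert to linear (a loss of L dB is a gain of −L dB): F_i = 10^(NF_i/10), G_i = 10^(G_i,dB/10)
  Stage 1: F_1 = 10^(1.69/10) = 1.476, G_1 = 10^(20.8/10) = 120.2
  Stage 2: F_2 = 10^(9.33/10) = 8.570, G_2 = 10^(−6.93/10) = 0.2028
  Stage 3: F_3 = 10^(4.23/10) = 2.649, G_3 = 10^(25.6/10) = 363.1
Friis cascade:
  F = 1.476 + (8.570 − 1)/120.2 + (2.649 − 1)/24.38 = 1.606
NF = 10 log₁₀(1.606) = 2.06 dB

2.06 dB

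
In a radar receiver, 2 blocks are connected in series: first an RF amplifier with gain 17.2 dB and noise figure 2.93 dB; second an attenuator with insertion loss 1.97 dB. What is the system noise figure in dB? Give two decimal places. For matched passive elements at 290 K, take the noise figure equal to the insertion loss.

2.95 dB

Convert to linear (a loss of L dB is a gain of −L dB): F_i = 10^(NF_i/10), G_i = 10^(G_i,dB/10)
  Stage 1: F_1 = 10^(2.93/10) = 1.963, G_1 = 10^(17.2/10) = 52.48
  Stage 2: F_2 = 10^(1.97/10) = 1.574, G_2 = 10^(−1.97/10) = 0.6353
Friis cascade:
  F = 1.963 + (1.574 − 1)/52.48 = 1.974
NF = 10 log₁₀(1.974) = 2.95 dB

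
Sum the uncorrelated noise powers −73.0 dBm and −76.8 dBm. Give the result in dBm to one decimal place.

Convert to linear, add, convert back:
P₁ = 5.01×10⁻¹¹ W, P₂ = 2.09×10⁻¹¹ W
P_tot = 7.10×10⁻¹¹ W → 10 log₁₀(P_tot / 10⁻³) = −71.5 dBm

−71.5 dBm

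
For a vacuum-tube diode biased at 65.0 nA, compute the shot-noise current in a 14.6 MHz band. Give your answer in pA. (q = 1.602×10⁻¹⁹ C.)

I_n = √(2qI·B)
2qI·B = 2 × 1.602×10⁻¹⁹ × 6.50×10⁻⁸ × 1.46×10⁷ = 3.04×10⁻¹⁹ A²
I_n = √(3.04×10⁻¹⁹) = 5.51×10⁻¹⁰ A = 551 pA

551 pA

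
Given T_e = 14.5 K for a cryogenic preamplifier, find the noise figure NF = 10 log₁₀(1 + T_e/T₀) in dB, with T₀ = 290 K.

0.212 dB

F = 1 + T_e/T₀ = 1 + 14.5/290 = 1.05
NF = 10 log₁₀(1.05) = 0.212 dB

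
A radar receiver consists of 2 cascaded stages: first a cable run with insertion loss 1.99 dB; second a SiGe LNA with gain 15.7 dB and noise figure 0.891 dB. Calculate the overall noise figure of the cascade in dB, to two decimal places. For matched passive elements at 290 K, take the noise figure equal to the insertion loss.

Convert to linear (a loss of L dB is a gain of −L dB): F_i = 10^(NF_i/10), G_i = 10^(G_i,dB/10)
  Stage 1: F_1 = 10^(1.99/10) = 1.581, G_1 = 10^(−1.99/10) = 0.6324
  Stage 2: F_2 = 10^(0.891/10) = 1.228, G_2 = 10^(15.7/10) = 37.15
Friis cascade:
  F = 1.581 + (1.228 − 1)/0.6324 = 1.941
NF = 10 log₁₀(1.941) = 2.88 dB

2.88 dB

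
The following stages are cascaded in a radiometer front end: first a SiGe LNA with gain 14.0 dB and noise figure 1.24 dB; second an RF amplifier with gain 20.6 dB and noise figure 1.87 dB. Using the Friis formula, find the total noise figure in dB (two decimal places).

Convert to linear (a loss of L dB is a gain of −L dB): F_i = 10^(NF_i/10), G_i = 10^(G_i,dB/10)
  Stage 1: F_1 = 10^(1.24/10) = 1.330, G_1 = 10^(14.0/10) = 25.12
  Stage 2: F_2 = 10^(1.87/10) = 1.538, G_2 = 10^(20.6/10) = 114.8
Friis cascade:
  F = 1.330 + (1.538 − 1)/25.12 = 1.352
NF = 10 log₁₀(1.352) = 1.31 dB

1.31 dB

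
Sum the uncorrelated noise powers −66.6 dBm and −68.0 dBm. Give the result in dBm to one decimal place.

Convert to linear, add, convert back:
P₁ = 2.19×10⁻¹⁰ W, P₂ = 1.58×10⁻¹⁰ W
P_tot = 3.77×10⁻¹⁰ W → 10 log₁₀(P_tot / 10⁻³) = −64.2 dBm

−64.2 dBm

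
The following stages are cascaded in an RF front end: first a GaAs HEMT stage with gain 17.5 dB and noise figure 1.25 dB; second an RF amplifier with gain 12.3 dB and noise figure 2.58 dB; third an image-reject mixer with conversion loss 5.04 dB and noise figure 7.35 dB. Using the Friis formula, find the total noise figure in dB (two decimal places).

Convert to linear (a loss of L dB is a gain of −L dB): F_i = 10^(NF_i/10), G_i = 10^(G_i,dB/10)
  Stage 1: F_1 = 10^(1.25/10) = 1.334, G_1 = 10^(17.5/10) = 56.23
  Stage 2: F_2 = 10^(2.58/10) = 1.811, G_2 = 10^(12.3/10) = 16.98
  Stage 3: F_3 = 10^(7.35/10) = 5.433, G_3 = 10^(−5.04/10) = 0.3133
Friis cascade:
  F = 1.334 + (1.811 − 1)/56.23 + (5.433 − 1)/955.0 = 1.353
NF = 10 log₁₀(1.353) = 1.31 dB

1.31 dB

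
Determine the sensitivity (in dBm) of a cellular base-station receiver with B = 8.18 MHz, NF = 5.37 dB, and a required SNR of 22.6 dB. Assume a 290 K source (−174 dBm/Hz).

Sensitivity = −174 + 10 log₁₀(B) + NF + SNR_min
= −174 + 69.13 + 5.37 + 22.6
= −76.90 dBm → −76.9 dBm

−76.9 dBm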